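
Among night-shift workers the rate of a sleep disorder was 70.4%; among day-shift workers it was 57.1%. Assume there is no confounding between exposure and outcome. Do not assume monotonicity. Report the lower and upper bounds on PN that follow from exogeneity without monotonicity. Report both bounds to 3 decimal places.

0.189 ≤ PN ≤ 0.609

p₁ = 0.704, p₀ = 0.571.
Under exogeneity alone the bounds on PN are max{0,(p₁−p₀)/p₁} ≤ PN ≤ min{1,(1−p₀)/p₁}.
  lower = (p₁ − p₀)/p₁ = 0.133 / 0.704 ≈ 0.1889
  upper = min{1, (1 − p₀)/p₁} = 0.429 / 0.704 ≈ 0.6094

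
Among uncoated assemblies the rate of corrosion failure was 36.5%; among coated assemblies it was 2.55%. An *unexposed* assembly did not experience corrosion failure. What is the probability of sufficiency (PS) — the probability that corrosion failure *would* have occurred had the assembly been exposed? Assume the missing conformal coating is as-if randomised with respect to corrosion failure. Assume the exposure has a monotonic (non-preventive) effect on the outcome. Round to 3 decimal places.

p₁ = 0.365, p₀ = 0.0255.
Under exogeneity and monotonicity, PS = (p₁ − p₀) / (1 − p₀).
PS = (0.365 − 0.0255) / (1 − 0.0255) = 0.3395 / 0.9745 ≈ 0.3484

PS ≈ 0.348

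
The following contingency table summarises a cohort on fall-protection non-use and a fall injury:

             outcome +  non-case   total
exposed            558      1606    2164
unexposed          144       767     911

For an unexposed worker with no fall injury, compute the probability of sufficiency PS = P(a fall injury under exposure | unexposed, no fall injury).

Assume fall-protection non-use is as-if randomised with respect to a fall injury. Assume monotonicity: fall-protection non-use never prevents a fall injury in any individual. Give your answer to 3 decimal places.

PS ≈ 0.119

p₁ = P(outcome | exposed) = 558/2164 = 0.25786
p₀ = P(outcome | unexposed) = 144/911 = 0.15807
Under exogeneity and monotonicity, PS = (p₁ − p₀) / (1 − p₀).
PS = (0.25786 − 0.15807) / (1 − 0.15807) = 0.099788 / 0.84193 ≈ 0.1185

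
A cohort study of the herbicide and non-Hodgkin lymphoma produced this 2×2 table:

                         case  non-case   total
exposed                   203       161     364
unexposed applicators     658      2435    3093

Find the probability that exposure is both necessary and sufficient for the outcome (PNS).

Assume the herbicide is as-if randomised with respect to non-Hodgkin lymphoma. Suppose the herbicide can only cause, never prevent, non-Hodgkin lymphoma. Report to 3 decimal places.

PNS ≈ 0.345

p₁ = P(outcome | exposed) = 203/364 = 0.55769
p₀ = P(outcome | unexposed) = 658/3093 = 0.21274
Under exogeneity and monotonicity, PNS = p₁ − p₀.
PNS = 0.55769 − 0.21274 = 0.34495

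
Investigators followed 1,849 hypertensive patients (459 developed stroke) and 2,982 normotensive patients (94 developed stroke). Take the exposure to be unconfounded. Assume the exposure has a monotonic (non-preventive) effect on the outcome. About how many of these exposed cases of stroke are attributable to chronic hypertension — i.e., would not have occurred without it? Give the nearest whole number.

p₁ = P(outcome | exposed) = 459/1849 = 0.24824
p₀ = P(outcome | unexposed) = 94/2982 = 0.031522
PN = (p₁ − p₀)/p₁ = (0.24824 − 0.031522) / 0.24824 ≈ 0.87302.
Attributable cases ≈ PN × (exposed cases) = 0.87302 × 459 ≈ 400.71.

about 401 cases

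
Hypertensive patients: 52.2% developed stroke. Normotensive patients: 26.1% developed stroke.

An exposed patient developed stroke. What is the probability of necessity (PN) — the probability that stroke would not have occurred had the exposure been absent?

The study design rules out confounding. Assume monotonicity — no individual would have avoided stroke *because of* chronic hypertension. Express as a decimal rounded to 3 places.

p₁ = 0.522, p₀ = 0.261.
Under exogeneity and monotonicity, PN = (p₁ − p₀) / p₁.
PN = (0.522 − 0.261) / 0.522 = 0.261 / 0.522 ≈ 0.5000

PN ≈ 0.500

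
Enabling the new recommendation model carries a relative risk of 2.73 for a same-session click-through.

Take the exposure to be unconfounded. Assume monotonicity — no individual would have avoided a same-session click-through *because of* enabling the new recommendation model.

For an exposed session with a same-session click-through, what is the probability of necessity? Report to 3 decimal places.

PN ≈ 0.634

Under exogeneity and monotonicity, PN = (RR − 1) / RR = 1 − 1/RR.
PN = (2.73 − 1) / 2.73 = 1.73 / 2.73 ≈ 0.6337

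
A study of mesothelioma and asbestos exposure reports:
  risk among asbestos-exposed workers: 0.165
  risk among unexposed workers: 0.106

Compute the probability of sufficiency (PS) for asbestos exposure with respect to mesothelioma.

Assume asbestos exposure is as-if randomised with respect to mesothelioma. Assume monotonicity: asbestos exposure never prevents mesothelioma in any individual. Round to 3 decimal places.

Let p₁ = 0.165, p₀ = 0.106.
Under exogeneity and monotonicity, PS = (p₁ − p₀) / (1 − p₀).
PS = (0.165 − 0.106) / (1 − 0.106) = 0.059 / 0.894 ≈ 0.0660

PS ≈ 0.066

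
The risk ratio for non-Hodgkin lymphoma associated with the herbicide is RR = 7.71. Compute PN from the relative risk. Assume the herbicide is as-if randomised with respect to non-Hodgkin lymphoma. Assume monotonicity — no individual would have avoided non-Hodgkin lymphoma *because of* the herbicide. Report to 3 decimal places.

Under exogeneity and monotonicity, PN = (RR − 1) / RR = 1 − 1/RR.
PN = (7.71 − 1) / 7.71 = 6.71 / 7.71 ≈ 0.8703

PN ≈ 0.870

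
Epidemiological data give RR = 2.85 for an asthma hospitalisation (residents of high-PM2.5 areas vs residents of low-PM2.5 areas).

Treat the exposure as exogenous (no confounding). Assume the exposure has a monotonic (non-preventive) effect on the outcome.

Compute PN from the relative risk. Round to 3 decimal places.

Under exogeneity and monotonicity, PN = (RR − 1) / RR = 1 − 1/RR.
PN = (2.85 − 1) / 2.85 = 1.85 / 2.85 ≈ 0.6491

PN ≈ 0.649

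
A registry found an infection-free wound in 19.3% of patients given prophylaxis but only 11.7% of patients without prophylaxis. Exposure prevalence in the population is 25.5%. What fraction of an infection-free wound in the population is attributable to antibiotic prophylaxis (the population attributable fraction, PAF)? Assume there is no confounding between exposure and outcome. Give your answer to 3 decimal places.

p₁ = 0.193, p₀ = 0.117.
Overall risk P(Y=1) = π·p₁ + (1−π)·p₀ = 0.255×0.193 + 0.745×0.117 = 0.13638.
Under exogeneity, PAF = [P(Y=1) − p₀] / P(Y=1).
PAF = (0.13638 − 0.117) / 0.13638 ≈ 0.1421

PAF ≈ 0.142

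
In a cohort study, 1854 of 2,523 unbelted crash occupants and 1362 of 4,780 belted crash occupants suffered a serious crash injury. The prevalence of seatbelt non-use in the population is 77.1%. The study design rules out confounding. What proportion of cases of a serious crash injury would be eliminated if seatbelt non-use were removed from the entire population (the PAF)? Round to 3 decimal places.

p₁ = P(outcome | exposed) = 1854/2523 = 0.73484
p₀ = P(outcome | unexposed) = 1362/4780 = 0.28494
Overall risk P(Y=1) = π·p₁ + (1−π)·p₀ = 0.771×0.73484 + 0.229×0.28494 = 0.63181.
Under exogeneity, PAF = [P(Y=1) − p₀] / P(Y=1).
PAF = (0.63181 − 0.28494) / 0.63181 ≈ 0.5490

PAF ≈ 0.549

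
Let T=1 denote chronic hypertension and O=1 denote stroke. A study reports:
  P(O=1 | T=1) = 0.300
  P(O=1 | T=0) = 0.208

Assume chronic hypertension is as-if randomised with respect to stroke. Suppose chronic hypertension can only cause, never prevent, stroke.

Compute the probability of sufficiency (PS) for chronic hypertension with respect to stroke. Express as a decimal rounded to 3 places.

Let p₁ = 0.3, p₀ = 0.208.
Under exogeneity and monotonicity, PS = (p₁ − p₀) / (1 − p₀).
PS = (0.3 − 0.208) / (1 − 0.208) = 0.092 / 0.792 ≈ 0.1162

PS ≈ 0.116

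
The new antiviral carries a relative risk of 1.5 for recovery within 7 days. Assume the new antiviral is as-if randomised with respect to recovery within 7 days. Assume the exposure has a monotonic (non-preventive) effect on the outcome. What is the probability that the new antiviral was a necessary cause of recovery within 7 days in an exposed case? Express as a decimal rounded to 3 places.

PN ≈ 0.333

Under exogeneity and monotonicity, PN = (RR − 1) / RR = 1 − 1/RR.
PN = (1.5 − 1) / 1.5 = 0.5 / 1.5 ≈ 0.3333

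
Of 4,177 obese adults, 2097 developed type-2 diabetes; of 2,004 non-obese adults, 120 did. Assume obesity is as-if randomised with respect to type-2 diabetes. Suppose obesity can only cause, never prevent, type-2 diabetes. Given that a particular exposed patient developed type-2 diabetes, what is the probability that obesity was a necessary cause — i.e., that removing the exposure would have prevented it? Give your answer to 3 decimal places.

p₁ = P(outcome | exposed) = 2097/4177 = 0.50203
p₀ = P(outcome | unexposed) = 120/2004 = 0.05988
Under exogeneity and monotonicity, PN = (p₁ − p₀) / p₁.
PN = (0.50203 − 0.05988) / 0.50203 = 0.44215 / 0.50203 ≈ 0.8807

PN ≈ 0.881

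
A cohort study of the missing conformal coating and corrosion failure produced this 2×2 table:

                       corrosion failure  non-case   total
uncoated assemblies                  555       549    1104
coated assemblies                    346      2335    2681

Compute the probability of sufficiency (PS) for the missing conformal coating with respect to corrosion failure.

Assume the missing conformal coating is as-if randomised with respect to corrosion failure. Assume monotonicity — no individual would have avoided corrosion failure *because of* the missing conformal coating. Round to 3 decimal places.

p₁ = P(outcome | exposed) = 555/1104 = 0.50272
p₀ = P(outcome | unexposed) = 346/2681 = 0.12906
Under exogeneity and monotonicity, PS = (p₁ − p₀)/(1 − p₀).
PS = (0.50272 − 0.12906) / 0.87094 ≈ 0.4290

PS ≈ 0.429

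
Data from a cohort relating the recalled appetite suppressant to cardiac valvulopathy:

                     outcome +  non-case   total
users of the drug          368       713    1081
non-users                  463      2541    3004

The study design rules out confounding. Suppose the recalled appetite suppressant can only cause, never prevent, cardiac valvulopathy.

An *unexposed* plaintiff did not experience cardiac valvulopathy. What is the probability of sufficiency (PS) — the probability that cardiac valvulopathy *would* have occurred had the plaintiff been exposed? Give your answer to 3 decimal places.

PS ≈ 0.220

p₁ = P(outcome | exposed) = 368/1081 = 0.34043
p₀ = P(outcome | unexposed) = 463/3004 = 0.15413
Under exogeneity and monotonicity, PS = (p₁ − p₀)/(1 − p₀).
PS = (0.34043 − 0.15413) / 0.84587 ≈ 0.2202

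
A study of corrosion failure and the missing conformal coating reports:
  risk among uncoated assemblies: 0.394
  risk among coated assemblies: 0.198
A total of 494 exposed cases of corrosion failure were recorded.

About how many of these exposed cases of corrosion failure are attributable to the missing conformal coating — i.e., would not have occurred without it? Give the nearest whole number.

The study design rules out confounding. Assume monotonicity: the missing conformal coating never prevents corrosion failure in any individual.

about 246 cases

Let p₁ = 0.394, p₀ = 0.198.
PN = (p₁ − p₀)/p₁ = (0.394 − 0.198) / 0.394 ≈ 0.49746.
Attributable cases ≈ PN × (exposed cases) = 0.49746 × 494 ≈ 245.75.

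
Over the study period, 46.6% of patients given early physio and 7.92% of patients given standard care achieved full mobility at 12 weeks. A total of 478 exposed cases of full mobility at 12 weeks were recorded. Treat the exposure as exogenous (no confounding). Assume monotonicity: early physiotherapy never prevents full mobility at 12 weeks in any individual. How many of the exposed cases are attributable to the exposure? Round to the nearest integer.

p₁ = 0.466, p₀ = 0.0792.
PN = (p₁ − p₀)/p₁ = (0.466 − 0.0792) / 0.466 ≈ 0.83004.
Attributable cases ≈ PN × (exposed cases) = 0.83004 × 478 ≈ 396.76.

about 397 cases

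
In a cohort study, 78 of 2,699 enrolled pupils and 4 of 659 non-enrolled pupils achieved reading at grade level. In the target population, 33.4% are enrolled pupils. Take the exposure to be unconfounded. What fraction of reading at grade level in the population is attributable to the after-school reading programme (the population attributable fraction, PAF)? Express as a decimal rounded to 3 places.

p₁ = P(outcome | exposed) = 78/2699 = 0.0289
p₀ = P(outcome | unexposed) = 4/659 = 0.0060698
Overall risk P(Y=1) = π·p₁ + (1−π)·p₀ = 0.334×0.0289 + 0.666×0.0060698 = 0.013695.
Under exogeneity, PAF = [P(Y=1) − p₀] / P(Y=1).
PAF = (0.013695 − 0.0060698) / 0.013695 ≈ 0.5568

PAF ≈ 0.557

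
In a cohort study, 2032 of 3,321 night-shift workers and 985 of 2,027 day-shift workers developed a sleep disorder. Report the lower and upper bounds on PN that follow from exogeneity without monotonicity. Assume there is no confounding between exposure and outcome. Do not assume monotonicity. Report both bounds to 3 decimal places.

0.206 ≤ PN ≤ 0.840

p₁ = P(outcome | exposed) = 2032/3321 = 0.61186
p₀ = P(outcome | unexposed) = 985/2027 = 0.48594
Under exogeneity alone the bounds on PN are max{0,(p₁−p₀)/p₁} ≤ PN ≤ min{1,(1−p₀)/p₁}.
  lower = (p₁ − p₀)/p₁ = 0.12592 / 0.61186 ≈ 0.2058
  upper = min{1, (1 − p₀)/p₁} = 0.51406 / 0.61186 ≈ 0.8402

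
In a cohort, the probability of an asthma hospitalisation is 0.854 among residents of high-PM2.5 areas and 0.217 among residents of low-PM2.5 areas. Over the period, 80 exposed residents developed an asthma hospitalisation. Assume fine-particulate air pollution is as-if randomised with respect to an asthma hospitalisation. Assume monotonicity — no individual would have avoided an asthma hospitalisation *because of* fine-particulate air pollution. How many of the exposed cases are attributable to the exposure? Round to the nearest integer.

Let p₁ = 0.854, p₀ = 0.217.
PN = (p₁ − p₀)/p₁ = (0.854 − 0.217) / 0.854 ≈ 0.74590.
Attributable cases ≈ PN × (exposed cases) = 0.74590 × 80 ≈ 59.67.

about 60 cases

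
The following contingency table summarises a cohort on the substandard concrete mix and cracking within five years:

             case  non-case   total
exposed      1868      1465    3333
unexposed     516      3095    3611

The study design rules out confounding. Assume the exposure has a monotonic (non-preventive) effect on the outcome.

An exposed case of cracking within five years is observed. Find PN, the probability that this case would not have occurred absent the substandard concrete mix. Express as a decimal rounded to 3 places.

PN ≈ 0.745

p₁ = P(outcome | exposed) = 1868/3333 = 0.56046
p₀ = P(outcome | unexposed) = 516/3611 = 0.1429
Under exogeneity and monotonicity, PN = (p₁ − p₀)/p₁.
PN = (0.56046 − 0.1429) / 0.56046 ≈ 0.7450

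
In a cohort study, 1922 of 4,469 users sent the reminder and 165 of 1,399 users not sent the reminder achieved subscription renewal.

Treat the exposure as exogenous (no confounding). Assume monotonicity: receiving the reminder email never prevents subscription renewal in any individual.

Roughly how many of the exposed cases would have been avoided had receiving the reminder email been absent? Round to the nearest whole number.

about 1395 cases

p₁ = P(outcome | exposed) = 1922/4469 = 0.43007
p₀ = P(outcome | unexposed) = 165/1399 = 0.11794
PN = (p₁ − p₀)/p₁ = (0.43007 − 0.11794) / 0.43007 ≈ 0.72576.
Attributable cases ≈ PN × (exposed cases) = 0.72576 × 1922 ≈ 1394.92.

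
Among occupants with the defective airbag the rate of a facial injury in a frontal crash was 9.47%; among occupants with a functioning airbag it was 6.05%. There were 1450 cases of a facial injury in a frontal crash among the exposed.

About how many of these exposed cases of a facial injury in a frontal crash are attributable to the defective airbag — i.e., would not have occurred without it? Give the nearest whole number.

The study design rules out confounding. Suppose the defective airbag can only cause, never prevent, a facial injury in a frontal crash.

p₁ = 0.0947, p₀ = 0.0605.
PN = (p₁ − p₀)/p₁ = (0.0947 − 0.0605) / 0.0947 ≈ 0.36114.
Attributable cases ≈ PN × (exposed cases) = 0.36114 × 1450 ≈ 523.65.

about 524 cases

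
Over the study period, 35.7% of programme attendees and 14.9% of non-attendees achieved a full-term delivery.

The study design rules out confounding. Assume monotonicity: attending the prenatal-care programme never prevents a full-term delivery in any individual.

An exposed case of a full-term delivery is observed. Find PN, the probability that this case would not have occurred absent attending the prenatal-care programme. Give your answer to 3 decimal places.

p₁ = 0.357, p₀ = 0.149.
Under exogeneity and monotonicity, PN = (p₁ − p₀) / p₁.
PN = (0.357 − 0.149) / 0.357 = 0.208 / 0.357 ≈ 0.5826

PN ≈ 0.583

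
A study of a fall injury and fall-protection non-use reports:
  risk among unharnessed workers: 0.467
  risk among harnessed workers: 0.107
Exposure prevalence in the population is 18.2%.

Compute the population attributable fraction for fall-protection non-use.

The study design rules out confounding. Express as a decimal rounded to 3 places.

PAF ≈ 0.380

Let p₁ = 0.467, p₀ = 0.107.
Overall risk P(Y=1) = π·p₁ + (1−π)·p₀ = 0.182×0.467 + 0.818×0.107 = 0.17252.
Under exogeneity, PAF = [P(Y=1) − p₀] / P(Y=1).
PAF = (0.17252 − 0.107) / 0.17252 ≈ 0.3798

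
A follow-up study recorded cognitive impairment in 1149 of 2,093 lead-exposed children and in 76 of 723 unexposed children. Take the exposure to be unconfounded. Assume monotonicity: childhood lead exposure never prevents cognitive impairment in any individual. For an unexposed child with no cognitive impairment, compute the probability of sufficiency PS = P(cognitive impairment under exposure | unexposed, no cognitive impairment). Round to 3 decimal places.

p₁ = P(outcome | exposed) = 1149/2093 = 0.54897
p₀ = P(outcome | unexposed) = 76/723 = 0.10512
Under exogeneity and monotonicity, PS = (p₁ − p₀) / (1 − p₀).
PS = (0.54897 − 0.10512) / (1 − 0.10512) = 0.44386 / 0.89488 ≈ 0.4960

PS ≈ 0.496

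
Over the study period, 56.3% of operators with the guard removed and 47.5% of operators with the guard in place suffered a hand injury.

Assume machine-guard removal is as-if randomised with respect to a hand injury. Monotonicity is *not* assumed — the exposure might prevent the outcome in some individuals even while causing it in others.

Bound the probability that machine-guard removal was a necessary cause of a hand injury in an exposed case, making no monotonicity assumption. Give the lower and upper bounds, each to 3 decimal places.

p₁ = 0.563, p₀ = 0.475.
Under exogeneity alone the bounds on PN are max{0,(p₁−p₀)/p₁} ≤ PN ≤ min{1,(1−p₀)/p₁}.
  lower = (p₁ − p₀)/p₁ = 0.088 / 0.563 ≈ 0.1563
  upper = min{1, (1 − p₀)/p₁} = 0.525 / 0.563 ≈ 0.9325

0.156 ≤ PN ≤ 0.933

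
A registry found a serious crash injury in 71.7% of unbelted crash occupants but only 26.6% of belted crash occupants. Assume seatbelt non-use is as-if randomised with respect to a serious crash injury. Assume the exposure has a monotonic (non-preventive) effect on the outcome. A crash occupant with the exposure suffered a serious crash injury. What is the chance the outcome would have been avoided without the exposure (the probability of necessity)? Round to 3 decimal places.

PN ≈ 0.629

p₁ = 0.717, p₀ = 0.266.
Under exogeneity and monotonicity, PN = (p₁ − p₀) / p₁.
PN = (0.717 − 0.266) / 0.717 = 0.451 / 0.717 ≈ 0.6290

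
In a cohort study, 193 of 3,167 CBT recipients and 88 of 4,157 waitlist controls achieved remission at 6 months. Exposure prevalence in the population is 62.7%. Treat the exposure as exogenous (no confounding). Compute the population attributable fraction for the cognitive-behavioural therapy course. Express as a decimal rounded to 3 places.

p₁ = P(outcome | exposed) = 193/3167 = 0.060941
p₀ = P(outcome | unexposed) = 88/4157 = 0.021169
Overall risk P(Y=1) = π·p₁ + (1−π)·p₀ = 0.627×0.060941 + 0.373×0.021169 = 0.046106.
Under exogeneity, PAF = [P(Y=1) − p₀] / P(Y=1).
PAF = (0.046106 − 0.021169) / 0.046106 ≈ 0.5409

PAF ≈ 0.541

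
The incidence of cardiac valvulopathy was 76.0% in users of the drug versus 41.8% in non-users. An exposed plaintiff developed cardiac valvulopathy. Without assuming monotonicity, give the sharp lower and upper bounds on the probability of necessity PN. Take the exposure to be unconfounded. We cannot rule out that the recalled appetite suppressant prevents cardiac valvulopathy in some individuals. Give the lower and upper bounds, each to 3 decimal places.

p₁ = 0.76, p₀ = 0.418.
Under exogeneity alone the bounds on PN are max{0,(p₁−p₀)/p₁} ≤ PN ≤ min{1,(1−p₀)/p₁}.
  lower = (p₁ − p₀)/p₁ = 0.342 / 0.76 ≈ 0.4500
  upper = min{1, (1 − p₀)/p₁} = 0.582 / 0.76 ≈ 0.7658

0.450 ≤ PN ≤ 0.766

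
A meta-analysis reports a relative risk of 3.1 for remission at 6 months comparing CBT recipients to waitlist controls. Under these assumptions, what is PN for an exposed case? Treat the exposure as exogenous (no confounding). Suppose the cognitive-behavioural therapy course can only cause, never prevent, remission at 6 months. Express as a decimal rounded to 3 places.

PN ≈ 0.677

Under exogeneity and monotonicity, PN = (RR − 1) / RR = 1 − 1/RR.
PN = (3.1 − 1) / 3.1 = 2.1 / 3.1 ≈ 0.6774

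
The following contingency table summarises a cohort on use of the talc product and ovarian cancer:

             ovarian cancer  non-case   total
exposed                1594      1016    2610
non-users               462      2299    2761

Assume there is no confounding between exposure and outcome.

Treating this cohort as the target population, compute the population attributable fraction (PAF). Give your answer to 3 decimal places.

PAF ≈ 0.563

p₁ = P(outcome | exposed) = 1594/2610 = 0.61073
p₀ = P(outcome | unexposed) = 462/2761 = 0.16733
Exposure prevalence π = 2610/5371 = 0.48594; overall risk P(Y=1) = 0.3828.
Under exogeneity, PAF = [P(Y=1) − p₀]/P(Y=1).
PAF = (0.3828 − 0.16733) / 0.3828 ≈ 0.5629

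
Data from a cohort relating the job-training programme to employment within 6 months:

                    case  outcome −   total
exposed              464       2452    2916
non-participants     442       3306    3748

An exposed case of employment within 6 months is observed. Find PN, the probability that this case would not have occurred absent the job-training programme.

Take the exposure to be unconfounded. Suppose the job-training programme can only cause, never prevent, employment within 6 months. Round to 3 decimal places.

PN ≈ 0.259

p₁ = P(outcome | exposed) = 464/2916 = 0.15912
p₀ = P(outcome | unexposed) = 442/3748 = 0.11793
Under exogeneity and monotonicity, PN = (p₁ − p₀) / p₁.
PN = (0.15912 − 0.11793) / 0.15912 = 0.041193 / 0.15912 ≈ 0.2589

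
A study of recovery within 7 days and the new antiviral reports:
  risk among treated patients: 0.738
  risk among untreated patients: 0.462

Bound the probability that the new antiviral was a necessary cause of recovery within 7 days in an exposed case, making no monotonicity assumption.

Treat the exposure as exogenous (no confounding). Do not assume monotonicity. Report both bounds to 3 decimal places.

0.374 ≤ PN ≤ 0.729

Let p₁ = 0.738, p₀ = 0.462.
Under exogeneity alone the bounds on PN are max{0,(p₁−p₀)/p₁} ≤ PN ≤ min{1,(1−p₀)/p₁}.
  lower = (p₁ − p₀)/p₁ = 0.276 / 0.738 ≈ 0.3740
  upper = min{1, (1 − p₀)/p₁} = 0.538 / 0.738 ≈ 0.7290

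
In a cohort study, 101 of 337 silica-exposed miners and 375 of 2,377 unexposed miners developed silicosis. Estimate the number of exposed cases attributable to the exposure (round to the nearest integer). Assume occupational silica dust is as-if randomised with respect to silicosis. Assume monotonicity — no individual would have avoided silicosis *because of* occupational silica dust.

p₁ = P(outcome | exposed) = 101/337 = 0.2997
p₀ = P(outcome | unexposed) = 375/2377 = 0.15776
PN = (p₁ − p₀)/p₁ = (0.2997 − 0.15776) / 0.2997 ≈ 0.47361.
Attributable cases ≈ PN × (exposed cases) = 0.47361 × 101 ≈ 47.83.

about 48 cases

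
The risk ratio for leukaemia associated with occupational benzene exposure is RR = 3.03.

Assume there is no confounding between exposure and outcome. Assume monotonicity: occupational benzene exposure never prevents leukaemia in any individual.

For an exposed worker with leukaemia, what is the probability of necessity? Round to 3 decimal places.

Under exogeneity and monotonicity, PN = (RR − 1) / RR = 1 − 1/RR.
PN = (3.03 − 1) / 3.03 = 2.03 / 3.03 ≈ 0.6700

PN ≈ 0.670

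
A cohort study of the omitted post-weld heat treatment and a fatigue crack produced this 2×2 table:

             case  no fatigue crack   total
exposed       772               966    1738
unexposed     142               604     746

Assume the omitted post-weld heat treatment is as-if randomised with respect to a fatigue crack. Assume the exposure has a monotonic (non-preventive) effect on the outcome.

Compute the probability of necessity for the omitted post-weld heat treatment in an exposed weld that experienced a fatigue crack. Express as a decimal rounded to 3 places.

PN ≈ 0.571

p₁ = P(outcome | exposed) = 772/1738 = 0.44419
p₀ = P(outcome | unexposed) = 142/746 = 0.19035
Under exogeneity and monotonicity, PN = (p₁ − p₀)/p₁.
PN = (0.44419 − 0.19035) / 0.44419 ≈ 0.5715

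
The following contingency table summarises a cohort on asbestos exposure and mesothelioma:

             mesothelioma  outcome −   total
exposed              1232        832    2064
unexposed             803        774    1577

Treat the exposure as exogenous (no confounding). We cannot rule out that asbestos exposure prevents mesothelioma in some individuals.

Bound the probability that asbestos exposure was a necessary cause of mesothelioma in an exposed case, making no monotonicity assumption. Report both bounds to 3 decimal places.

p₁ = P(outcome | exposed) = 1232/2064 = 0.5969
p₀ = P(outcome | unexposed) = 803/1577 = 0.50919
Under exogeneity alone the bounds on PN are max{0,(p₁−p₀)/p₁} ≤ PN ≤ min{1,(1−p₀)/p₁}.
  lower = (p₁ − p₀)/p₁ = 0.087705 / 0.5969 ≈ 0.1469
  upper = min{1, (1 − p₀)/p₁} = 0.49081 / 0.5969 ≈ 0.8223

0.147 ≤ PN ≤ 0.822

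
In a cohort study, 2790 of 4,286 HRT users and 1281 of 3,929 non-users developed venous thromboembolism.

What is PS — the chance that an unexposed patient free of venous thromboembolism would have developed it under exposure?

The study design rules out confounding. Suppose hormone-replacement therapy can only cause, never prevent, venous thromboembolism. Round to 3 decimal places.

p₁ = P(outcome | exposed) = 2790/4286 = 0.65096
p₀ = P(outcome | unexposed) = 1281/3929 = 0.32604
Under exogeneity and monotonicity, PS = (p₁ − p₀) / (1 − p₀).
PS = (0.65096 − 0.32604) / (1 − 0.32604) = 0.32492 / 0.67396 ≈ 0.4821

PS ≈ 0.482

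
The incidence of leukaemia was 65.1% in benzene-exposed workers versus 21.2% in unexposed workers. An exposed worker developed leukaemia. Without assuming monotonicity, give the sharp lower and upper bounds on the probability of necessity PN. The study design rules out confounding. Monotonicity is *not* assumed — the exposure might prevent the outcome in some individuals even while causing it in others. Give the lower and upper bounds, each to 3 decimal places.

0.674 ≤ PN ≤ 1.000

p₁ = 0.651, p₀ = 0.212.
Under exogeneity alone the bounds on PN are max{0,(p₁−p₀)/p₁} ≤ PN ≤ min{1,(1−p₀)/p₁}.
  lower = (p₁ − p₀)/p₁ = 0.439 / 0.651 ≈ 0.6743
  upper = min{1, (1 − p₀)/p₁} = 0.788 / 0.651 ≈ 1.2104 → capped at 1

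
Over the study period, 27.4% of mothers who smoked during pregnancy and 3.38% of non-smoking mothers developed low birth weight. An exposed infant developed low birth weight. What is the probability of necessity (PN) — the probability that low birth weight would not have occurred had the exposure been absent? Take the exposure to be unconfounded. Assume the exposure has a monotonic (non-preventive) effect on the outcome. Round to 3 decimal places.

PN ≈ 0.877

p₁ = 0.274, p₀ = 0.0338.
Under exogeneity and monotonicity, PN = (p₁ − p₀) / p₁.
PN = (0.274 − 0.0338) / 0.274 = 0.2402 / 0.274 ≈ 0.8766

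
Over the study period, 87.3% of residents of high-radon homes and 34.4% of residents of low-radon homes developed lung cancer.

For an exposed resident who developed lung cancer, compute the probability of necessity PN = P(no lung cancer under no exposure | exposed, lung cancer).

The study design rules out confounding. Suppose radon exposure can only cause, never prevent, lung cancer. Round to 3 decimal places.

p₁ = 0.873, p₀ = 0.344.
Under exogeneity and monotonicity, PN = (p₁ − p₀) / p₁.
PN = (0.873 − 0.344) / 0.873 = 0.529 / 0.873 ≈ 0.6060

PN ≈ 0.606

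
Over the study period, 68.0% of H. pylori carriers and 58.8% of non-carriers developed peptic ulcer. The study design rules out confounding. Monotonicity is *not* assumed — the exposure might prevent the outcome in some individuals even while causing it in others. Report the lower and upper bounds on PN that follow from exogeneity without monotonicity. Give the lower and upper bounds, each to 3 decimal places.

p₁ = 0.68, p₀ = 0.588.
Under exogeneity alone the bounds on PN are max{0,(p₁−p₀)/p₁} ≤ PN ≤ min{1,(1−p₀)/p₁}.
  lower = (p₁ − p₀)/p₁ = 0.092 / 0.68 ≈ 0.1353
  upper = min{1, (1 − p₀)/p₁} = 0.412 / 0.68 ≈ 0.6059

0.135 ≤ PN ≤ 0.606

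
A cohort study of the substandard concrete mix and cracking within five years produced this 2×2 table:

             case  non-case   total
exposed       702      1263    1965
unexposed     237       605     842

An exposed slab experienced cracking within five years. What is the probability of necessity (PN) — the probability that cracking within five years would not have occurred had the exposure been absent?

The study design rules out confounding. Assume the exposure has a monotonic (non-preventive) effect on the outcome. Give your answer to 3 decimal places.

PN ≈ 0.212

p₁ = P(outcome | exposed) = 702/1965 = 0.35725
p₀ = P(outcome | unexposed) = 237/842 = 0.28147
Under exogeneity and monotonicity, PN = (p₁ − p₀)/p₁.
PN = (0.35725 − 0.28147) / 0.35725 ≈ 0.2121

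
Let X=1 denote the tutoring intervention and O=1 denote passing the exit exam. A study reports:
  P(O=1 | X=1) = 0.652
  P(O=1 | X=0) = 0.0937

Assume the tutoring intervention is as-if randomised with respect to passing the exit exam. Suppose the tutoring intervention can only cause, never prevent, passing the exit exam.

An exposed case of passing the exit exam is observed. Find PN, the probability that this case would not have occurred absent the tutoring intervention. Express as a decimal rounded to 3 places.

Let p₁ = 0.652, p₀ = 0.0937.
Under exogeneity and monotonicity, PN = (p₁ − p₀) / p₁.
PN = (0.652 − 0.0937) / 0.652 = 0.5583 / 0.652 ≈ 0.8563

PN ≈ 0.856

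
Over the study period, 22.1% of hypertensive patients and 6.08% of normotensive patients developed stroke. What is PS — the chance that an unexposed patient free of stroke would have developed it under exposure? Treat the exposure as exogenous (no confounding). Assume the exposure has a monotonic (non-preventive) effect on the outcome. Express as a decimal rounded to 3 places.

PS ≈ 0.171

p₁ = 0.221, p₀ = 0.0608.
Under exogeneity and monotonicity, PS = (p₁ − p₀) / (1 − p₀).
PS = (0.221 − 0.0608) / (1 − 0.0608) = 0.1602 / 0.9392 ≈ 0.1706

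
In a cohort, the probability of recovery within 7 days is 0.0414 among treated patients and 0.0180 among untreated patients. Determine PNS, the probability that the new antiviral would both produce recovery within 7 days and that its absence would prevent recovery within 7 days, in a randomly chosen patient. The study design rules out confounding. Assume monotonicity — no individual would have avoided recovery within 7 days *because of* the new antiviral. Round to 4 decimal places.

PNS ≈ 0.0234

Let p₁ = 0.0414, p₀ = 0.018.
Under exogeneity and monotonicity, PNS = p₁ − p₀.
PNS = 0.0414 − 0.018 = 0.0234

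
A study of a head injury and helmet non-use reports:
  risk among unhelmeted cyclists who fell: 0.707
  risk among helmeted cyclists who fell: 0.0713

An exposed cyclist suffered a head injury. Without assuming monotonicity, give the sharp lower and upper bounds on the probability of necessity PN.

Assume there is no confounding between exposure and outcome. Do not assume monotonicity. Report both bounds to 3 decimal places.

0.899 ≤ PN ≤ 1.000

Let p₁ = 0.707, p₀ = 0.0713.
Under exogeneity alone the bounds on PN are max{0,(p₁−p₀)/p₁} ≤ PN ≤ min{1,(1−p₀)/p₁}.
  lower = (p₁ − p₀)/p₁ = 0.6357 / 0.707 ≈ 0.8992
  upper = min{1, (1 − p₀)/p₁} = 0.9287 / 0.707 ≈ 1.3136 → capped at 1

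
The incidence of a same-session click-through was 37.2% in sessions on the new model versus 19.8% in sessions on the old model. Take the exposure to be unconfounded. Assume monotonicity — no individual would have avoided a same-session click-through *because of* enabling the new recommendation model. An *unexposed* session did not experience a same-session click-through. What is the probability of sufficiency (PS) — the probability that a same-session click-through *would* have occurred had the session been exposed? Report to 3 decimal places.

p₁ = 0.372, p₀ = 0.198.
Under exogeneity and monotonicity, PS = (p₁ − p₀) / (1 − p₀).
PS = (0.372 − 0.198) / (1 − 0.198) = 0.174 / 0.802 ≈ 0.2170

PS ≈ 0.217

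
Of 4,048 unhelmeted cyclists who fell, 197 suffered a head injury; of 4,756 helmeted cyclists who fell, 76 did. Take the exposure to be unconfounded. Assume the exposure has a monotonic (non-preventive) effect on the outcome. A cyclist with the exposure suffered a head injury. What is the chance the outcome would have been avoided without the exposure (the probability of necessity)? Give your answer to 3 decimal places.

p₁ = P(outcome | exposed) = 197/4048 = 0.048666
p₀ = P(outcome | unexposed) = 76/4756 = 0.01598
Under exogeneity and monotonicity, PN = (p₁ − p₀) / p₁.
PN = (0.048666 − 0.01598) / 0.048666 = 0.032686 / 0.048666 ≈ 0.6716

PN ≈ 0.672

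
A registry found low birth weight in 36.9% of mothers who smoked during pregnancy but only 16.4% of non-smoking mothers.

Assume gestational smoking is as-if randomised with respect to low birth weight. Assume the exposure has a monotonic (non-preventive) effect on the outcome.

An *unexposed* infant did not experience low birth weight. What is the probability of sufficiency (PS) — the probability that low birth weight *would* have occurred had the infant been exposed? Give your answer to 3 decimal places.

p₁ = 0.369, p₀ = 0.164.
Under exogeneity and monotonicity, PS = (p₁ − p₀) / (1 − p₀).
PS = (0.369 − 0.164) / (1 − 0.164) = 0.205 / 0.836 ≈ 0.2452

PS ≈ 0.245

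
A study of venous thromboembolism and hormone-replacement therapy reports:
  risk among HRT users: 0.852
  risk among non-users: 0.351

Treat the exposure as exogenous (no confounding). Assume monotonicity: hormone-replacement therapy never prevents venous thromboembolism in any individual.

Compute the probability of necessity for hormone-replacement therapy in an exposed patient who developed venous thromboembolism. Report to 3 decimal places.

Let p₁ = 0.852, p₀ = 0.351.
Under exogeneity and monotonicity, PN = (p₁ − p₀) / p₁.
PN = (0.852 − 0.351) / 0.852 = 0.501 / 0.852 ≈ 0.5880

PN ≈ 0.588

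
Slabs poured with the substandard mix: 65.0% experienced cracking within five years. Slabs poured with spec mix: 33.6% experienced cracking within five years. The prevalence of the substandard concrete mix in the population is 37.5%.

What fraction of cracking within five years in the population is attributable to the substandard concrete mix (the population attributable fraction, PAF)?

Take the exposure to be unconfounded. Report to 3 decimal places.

p₁ = 0.65, p₀ = 0.336.
Overall risk P(Y=1) = π·p₁ + (1−π)·p₀ = 0.375×0.65 + 0.625×0.336 = 0.45375.
Under exogeneity, PAF = [P(Y=1) − p₀] / P(Y=1).
PAF = (0.45375 − 0.336) / 0.45375 ≈ 0.2595

PAF ≈ 0.260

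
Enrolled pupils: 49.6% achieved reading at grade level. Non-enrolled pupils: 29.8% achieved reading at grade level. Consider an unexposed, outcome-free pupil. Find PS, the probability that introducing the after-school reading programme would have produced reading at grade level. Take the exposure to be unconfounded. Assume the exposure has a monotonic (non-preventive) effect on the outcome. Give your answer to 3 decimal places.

p₁ = 0.496, p₀ = 0.298.
Under exogeneity and monotonicity, PS = (p₁ − p₀) / (1 − p₀).
PS = (0.496 − 0.298) / (1 − 0.298) = 0.198 / 0.702 ≈ 0.2821

PS ≈ 0.282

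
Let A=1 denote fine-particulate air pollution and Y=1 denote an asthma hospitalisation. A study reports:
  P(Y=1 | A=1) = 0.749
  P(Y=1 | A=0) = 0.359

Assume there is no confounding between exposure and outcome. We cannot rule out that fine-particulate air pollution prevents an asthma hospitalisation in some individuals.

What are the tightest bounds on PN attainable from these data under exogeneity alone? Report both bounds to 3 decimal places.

Let p₁ = 0.749, p₀ = 0.359.
Under exogeneity alone the bounds on PN are max{0,(p₁−p₀)/p₁} ≤ PN ≤ min{1,(1−p₀)/p₁}.
  lower = (p₁ − p₀)/p₁ = 0.39 / 0.749 ≈ 0.5207
  upper = min{1, (1 − p₀)/p₁} = 0.641 / 0.749 ≈ 0.8558

0.521 ≤ PN ≤ 0.856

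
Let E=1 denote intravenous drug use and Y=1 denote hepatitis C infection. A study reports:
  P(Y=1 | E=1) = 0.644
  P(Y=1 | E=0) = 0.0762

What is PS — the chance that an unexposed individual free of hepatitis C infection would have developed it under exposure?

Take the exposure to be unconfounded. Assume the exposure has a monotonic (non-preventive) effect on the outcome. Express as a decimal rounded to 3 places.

PS ≈ 0.615

Let p₁ = 0.644, p₀ = 0.0762.
Under exogeneity and monotonicity, PS = (p₁ − p₀) / (1 − p₀).
PS = (0.644 − 0.0762) / (1 − 0.0762) = 0.5678 / 0.9238 ≈ 0.6146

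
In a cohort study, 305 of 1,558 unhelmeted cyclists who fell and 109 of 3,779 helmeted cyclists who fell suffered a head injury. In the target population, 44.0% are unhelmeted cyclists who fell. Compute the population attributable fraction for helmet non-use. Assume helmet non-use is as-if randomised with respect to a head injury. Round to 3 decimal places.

PAF ≈ 0.718

p₁ = P(outcome | exposed) = 305/1558 = 0.19576
p₀ = P(outcome | unexposed) = 109/3779 = 0.028844
Overall risk P(Y=1) = π·p₁ + (1−π)·p₀ = 0.44×0.19576 + 0.56×0.028844 = 0.10229.
Under exogeneity, PAF = [P(Y=1) − p₀] / P(Y=1).
PAF = (0.10229 − 0.028844) / 0.10229 ≈ 0.7180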